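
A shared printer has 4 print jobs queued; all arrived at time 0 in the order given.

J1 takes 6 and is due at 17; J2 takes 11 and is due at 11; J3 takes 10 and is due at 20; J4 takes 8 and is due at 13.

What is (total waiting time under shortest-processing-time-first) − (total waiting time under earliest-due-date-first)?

SPT (increasing processing time): J1 J4 J3 J2.
J1: waits 0, runs 0→6
J4: waits 6, runs 6→14
J3: waits 14, runs 14→24
J2: waits 24, runs 24→35
Sum = 0+6+14+24 = 44.
EDD (increasing due date): J2 J4 J1 J3.
J2: waits 0, runs 0→11
J4: waits 11, runs 11→19
J1: waits 19, runs 19→25
J3: waits 25, runs 25→35
Sum = 0+11+19+25 = 55.
Difference = 44 − 55 = -11.

-11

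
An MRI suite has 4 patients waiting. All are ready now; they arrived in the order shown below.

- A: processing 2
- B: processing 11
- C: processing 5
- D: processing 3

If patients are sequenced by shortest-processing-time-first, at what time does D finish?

SPT (increasing processing time): A D C B.
A: 0→2
D: 2→5

5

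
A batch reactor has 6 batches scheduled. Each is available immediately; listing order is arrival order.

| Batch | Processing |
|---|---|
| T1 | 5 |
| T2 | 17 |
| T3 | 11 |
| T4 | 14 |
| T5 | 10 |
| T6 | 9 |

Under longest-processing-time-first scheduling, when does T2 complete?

LPT (decreasing processing time): T2 T4 T3 T5 T6 T1.
T2: 0→17

17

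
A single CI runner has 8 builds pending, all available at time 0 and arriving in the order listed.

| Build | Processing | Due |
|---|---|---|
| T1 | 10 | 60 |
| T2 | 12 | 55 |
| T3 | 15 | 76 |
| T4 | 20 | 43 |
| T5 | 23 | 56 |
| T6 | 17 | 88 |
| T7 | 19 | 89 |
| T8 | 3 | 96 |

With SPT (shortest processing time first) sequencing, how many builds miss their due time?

2

SPT (increasing processing time): T8 T1 T2 T3 T6 T7 T4 T5.
T8: 0→3, due 96, tardiness 0
T1: 3→13, due 60, tardiness 0
T2: 13→25, due 55, tardiness 0
T3: 25→40, due 76, tardiness 0
T6: 40→57, due 88, tardiness 0
T7: 57→76, due 89, tardiness 0
T4: 76→96, due 43, tardiness 53
T5: 96→119, due 56, tardiness 63
Late builds: 2.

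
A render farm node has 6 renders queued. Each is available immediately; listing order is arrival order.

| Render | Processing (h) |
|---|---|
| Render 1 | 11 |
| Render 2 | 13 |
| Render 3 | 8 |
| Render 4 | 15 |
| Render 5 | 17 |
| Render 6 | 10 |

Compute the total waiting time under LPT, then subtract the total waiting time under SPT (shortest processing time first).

LPT (decreasing processing time): Render 5 Render 4 Render 2 Render 1 Render 6 Render 3.
Render 5: waits 0, runs 0→17
Render 4: waits 17, runs 17→32
Render 2: waits 32, runs 32→45
Render 1: waits 45, runs 45→56
Render 6: waits 56, runs 56→66
Render 3: waits 66, runs 66→74
Sum = 0+17+32+45+56+66 = 216.
SPT (increasing processing time): Render 3 Render 6 Render 1 Render 2 Render 4 Render 5.
Render 3: waits 0, runs 0→8
Render 6: waits 8, runs 8→18
Render 1: waits 18, runs 18→29
Render 2: waits 29, runs 29→42
Render 4: waits 42, runs 42→57
Render 5: waits 57, runs 57→74
Sum = 0+8+18+29+42+57 = 154.
Difference = 216 − 154 = 62.

62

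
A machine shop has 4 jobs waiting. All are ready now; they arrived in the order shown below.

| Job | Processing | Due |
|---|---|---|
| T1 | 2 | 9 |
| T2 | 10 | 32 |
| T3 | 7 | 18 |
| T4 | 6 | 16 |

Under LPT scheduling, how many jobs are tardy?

LPT (decreasing processing time): T2 T3 T4 T1.
T2: 0→10, due 32, tardiness 0
T3: 10→17, due 18, tardiness 0
T4: 17→23, due 16, tardiness 7
T1: 23→25, due 9, tardiness 16
Late jobs: 2.

2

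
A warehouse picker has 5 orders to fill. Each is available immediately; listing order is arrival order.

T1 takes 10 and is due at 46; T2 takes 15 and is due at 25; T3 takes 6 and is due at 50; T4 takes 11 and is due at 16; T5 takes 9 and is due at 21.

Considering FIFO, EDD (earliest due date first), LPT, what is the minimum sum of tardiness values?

11

FIFO (arrival order): T1 T2 T3 T4 T5.
T1: 0→10, due 46, tardiness 0
T2: 10→25, due 25, tardiness 0
T3: 25→31, due 50, tardiness 0
T4: 31→42, due 16, tardiness 26
T5: 42→51, due 21, tardiness 30
Sum = 0+0+0+26+30 = 56.
EDD (increasing due date): T4 T5 T2 T1 T3.
T4: 0→11, due 16, tardiness 0
T5: 11→20, due 21, tardiness 0
T2: 20→35, due 25, tardiness 10
T1: 35→45, due 46, tardiness 0
T3: 45→51, due 50, tardiness 1
Sum = 0+0+10+0+1 = 11.
LPT (decreasing processing time): T2 T4 T1 T5 T3.
T2: 0→15, due 25, tardiness 0
T4: 15→26, due 16, tardiness 10
T1: 26→36, due 46, tardiness 0
T5: 36→45, due 21, tardiness 24
T3: 45→51, due 50, tardiness 1
Sum = 0+10+0+24+1 = 35.
FIFO 56, EDD 11, LPT 35 → minimum 11.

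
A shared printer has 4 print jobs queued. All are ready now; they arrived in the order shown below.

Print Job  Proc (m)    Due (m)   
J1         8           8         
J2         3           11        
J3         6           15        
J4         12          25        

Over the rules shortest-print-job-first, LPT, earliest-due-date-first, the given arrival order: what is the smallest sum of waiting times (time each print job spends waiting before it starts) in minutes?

SPT (increasing processing time): J2 J3 J1 J4.
J2: waits 0, runs 0→3
J3: waits 3, runs 3→9
J1: waits 9, runs 9→17
J4: waits 17, runs 17→29
Sum = 0+3+9+17 = 29.
LPT (decreasing processing time): J4 J1 J3 J2.
J4: waits 0, runs 0→12
J1: waits 12, runs 12→20
J3: waits 20, runs 20→26
J2: waits 26, runs 26→29
Sum = 0+12+20+26 = 58.
EDD (increasing due date): J1 J2 J3 J4.
J1: waits 0, runs 0→8
J2: waits 8, runs 8→11
J3: waits 11, runs 11→17
J4: waits 17, runs 17→29
Sum = 0+8+11+17 = 36.
FIFO (arrival order): J1 J2 J3 J4.
J1: waits 0, runs 0→8
J2: waits 8, runs 8→11
J3: waits 11, runs 11→17
J4: waits 17, runs 17→29
Sum = 0+8+11+17 = 36.
SPT 29, LPT 58, EDD 36, FIFO 36 → minimum 29.

29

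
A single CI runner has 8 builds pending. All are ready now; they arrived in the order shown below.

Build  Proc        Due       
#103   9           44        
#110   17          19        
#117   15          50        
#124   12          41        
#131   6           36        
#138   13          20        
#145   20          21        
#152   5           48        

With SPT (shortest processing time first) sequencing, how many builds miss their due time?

SPT (increasing processing time): #152 #131 #103 #124 #138 #117 #110 #145.
#152: 0→5, due 48, tardiness 0
#131: 5→11, due 36, tardiness 0
#103: 11→20, due 44, tardiness 0
#124: 20→32, due 41, tardiness 0
#138: 32→45, due 20, tardiness 25
#117: 45→60, due 50, tardiness 10
#110: 60→77, due 19, tardiness 58
#145: 77→97, due 21, tardiness 76
Late builds: 4.

4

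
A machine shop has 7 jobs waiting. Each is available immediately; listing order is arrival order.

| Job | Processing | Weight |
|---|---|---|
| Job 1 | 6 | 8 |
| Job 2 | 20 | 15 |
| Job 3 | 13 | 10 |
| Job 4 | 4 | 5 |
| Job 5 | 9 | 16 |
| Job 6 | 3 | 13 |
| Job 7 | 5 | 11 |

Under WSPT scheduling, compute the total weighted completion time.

WSPT (decreasing weight/processing-time ratio): Job 6 Job 7 Job 5 Job 1 Job 4 Job 3 Job 2.
Job 6: finishes 3, weight 13, w·C = 39
Job 7: finishes 8, weight 11, w·C = 88
Job 5: finishes 17, weight 16, w·C = 272
Job 1: finishes 23, weight 8, w·C = 184
Job 4: finishes 27, weight 5, w·C = 135
Job 3: finishes 40, weight 10, w·C = 400
Job 2: finishes 60, weight 15, w·C = 900
Sum = 39+88+272+184+135+400+900 = 2018.

2018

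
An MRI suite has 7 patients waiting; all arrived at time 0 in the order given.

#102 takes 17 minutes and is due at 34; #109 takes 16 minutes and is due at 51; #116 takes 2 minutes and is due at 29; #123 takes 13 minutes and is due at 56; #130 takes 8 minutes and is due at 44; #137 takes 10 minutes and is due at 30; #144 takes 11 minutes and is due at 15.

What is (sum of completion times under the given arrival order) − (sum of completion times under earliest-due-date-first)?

FIFO (arrival order): #102 #109 #116 #123 #130 #137 #144.
#102: 0→17
#109: 17→33
#116: 33→35
#123: 35→48
#130: 48→56
#137: 56→66
#144: 66→77
Sum = 17+33+35+48+56+66+77 = 332.
EDD (increasing due date): #144 #116 #137 #102 #130 #109 #123.
#144: 0→11
#116: 11→13
#137: 13→23
#102: 23→40
#130: 40→48
#109: 48→64
#123: 64→77
Sum = 11+13+23+40+48+64+77 = 276.
Difference = 332 − 276 = 56.

56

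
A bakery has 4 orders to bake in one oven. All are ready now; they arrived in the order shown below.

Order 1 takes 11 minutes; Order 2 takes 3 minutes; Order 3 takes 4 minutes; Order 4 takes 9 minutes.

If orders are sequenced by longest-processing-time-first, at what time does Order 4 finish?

20

LPT (decreasing processing time): Order 1 Order 4 Order 3 Order 2.
Order 1: 0→11
Order 4: 11→20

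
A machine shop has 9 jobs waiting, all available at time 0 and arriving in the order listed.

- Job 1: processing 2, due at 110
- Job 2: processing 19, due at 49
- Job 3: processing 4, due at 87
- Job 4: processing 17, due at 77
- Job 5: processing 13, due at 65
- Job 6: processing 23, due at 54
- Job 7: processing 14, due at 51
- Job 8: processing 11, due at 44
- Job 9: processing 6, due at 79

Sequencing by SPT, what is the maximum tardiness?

55

SPT (increasing processing time): Job 1 Job 3 Job 9 Job 8 Job 5 Job 7 Job 4 Job 2 Job 6.
Job 1: 0→2, due 110, tardiness 0
Job 3: 2→6, due 87, tardiness 0
Job 9: 6→12, due 79, tardiness 0
Job 8: 12→23, due 44, tardiness 0
Job 5: 23→36, due 65, tardiness 0
Job 7: 36→50, due 51, tardiness 0
Job 4: 50→67, due 77, tardiness 0
Job 2: 67→86, due 49, tardiness 37
Job 6: 86→109, due 54, tardiness 55
Maximum = 55.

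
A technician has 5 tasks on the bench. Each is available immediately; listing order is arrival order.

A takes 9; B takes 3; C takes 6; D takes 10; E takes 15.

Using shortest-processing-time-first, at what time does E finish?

43

SPT (increasing processing time): B C A D E.
B: 0→3
C: 3→9
A: 9→18
D: 18→28
E: 28→43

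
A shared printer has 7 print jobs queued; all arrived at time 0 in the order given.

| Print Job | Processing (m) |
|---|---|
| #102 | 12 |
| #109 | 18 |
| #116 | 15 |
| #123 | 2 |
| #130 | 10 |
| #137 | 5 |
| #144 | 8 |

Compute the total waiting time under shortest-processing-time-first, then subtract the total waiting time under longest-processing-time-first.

-144

SPT (increasing processing time): #123 #137 #144 #130 #102 #116 #109.
#123: waits 0, runs 0→2
#137: waits 2, runs 2→7
#144: waits 7, runs 7→15
#130: waits 15, runs 15→25
#102: waits 25, runs 25→37
#116: waits 37, runs 37→52
#109: waits 52, runs 52→70
Sum = 0+2+7+15+25+37+52 = 138.
LPT (decreasing processing time): #109 #116 #102 #130 #144 #137 #123.
#109: waits 0, runs 0→18
#116: waits 18, runs 18→33
#102: waits 33, runs 33→45
#130: waits 45, runs 45→55
#144: waits 55, runs 55→63
#137: waits 63, runs 63→68
#123: waits 68, runs 68→70
Sum = 0+18+33+45+55+63+68 = 282.
Difference = 138 − 282 = -144.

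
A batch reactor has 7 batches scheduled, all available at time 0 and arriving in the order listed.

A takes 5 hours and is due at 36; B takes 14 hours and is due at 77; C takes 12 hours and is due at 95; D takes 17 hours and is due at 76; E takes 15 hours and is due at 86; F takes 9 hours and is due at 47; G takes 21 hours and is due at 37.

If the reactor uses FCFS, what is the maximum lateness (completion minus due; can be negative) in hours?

FIFO (arrival order): A B C D E F G.
A: 0→5, due 36, lateness -31
B: 5→19, due 77, lateness -58
C: 19→31, due 95, lateness -64
D: 31→48, due 76, lateness -28
E: 48→63, due 86, lateness -23
F: 63→72, due 47, lateness 25
G: 72→93, due 37, lateness 56
Maximum = 56.

56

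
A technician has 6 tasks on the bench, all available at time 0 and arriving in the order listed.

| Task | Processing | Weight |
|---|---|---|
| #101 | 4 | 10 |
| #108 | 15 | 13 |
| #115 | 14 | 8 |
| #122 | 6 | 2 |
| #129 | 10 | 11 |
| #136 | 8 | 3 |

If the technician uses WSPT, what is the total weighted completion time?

1182

WSPT (decreasing weight/processing-time ratio): #101 #129 #108 #115 #136 #122.
#101: finishes 4, weight 10, w·C = 40
#129: finishes 14, weight 11, w·C = 154
#108: finishes 29, weight 13, w·C = 377
#115: finishes 43, weight 8, w·C = 344
#136: finishes 51, weight 3, w·C = 153
#122: finishes 57, weight 2, w·C = 114
Sum = 40+154+377+344+153+114 = 1182.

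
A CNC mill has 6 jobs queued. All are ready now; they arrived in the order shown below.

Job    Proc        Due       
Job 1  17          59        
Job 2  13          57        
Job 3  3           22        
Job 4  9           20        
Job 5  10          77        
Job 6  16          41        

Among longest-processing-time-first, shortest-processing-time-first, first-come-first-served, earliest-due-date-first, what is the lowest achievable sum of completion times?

191

LPT (decreasing processing time): Job 1 Job 6 Job 2 Job 5 Job 4 Job 3.
Job 1: 0→17
Job 6: 17→33
Job 2: 33→46
Job 5: 46→56
Job 4: 56→65
Job 3: 65→68
Sum = 17+33+46+56+65+68 = 285.
SPT (increasing processing time): Job 3 Job 4 Job 5 Job 2 Job 6 Job 1.
Job 3: 0→3
Job 4: 3→12
Job 5: 12→22
Job 2: 22→35
Job 6: 35→51
Job 1: 51→68
Sum = 3+12+22+35+51+68 = 191.
FIFO (arrival order): Job 1 Job 2 Job 3 Job 4 Job 5 Job 6.
Job 1: 0→17
Job 2: 17→30
Job 3: 30→33
Job 4: 33→42
Job 5: 42→52
Job 6: 52→68
Sum = 17+30+33+42+52+68 = 242.
EDD (increasing due date): Job 4 Job 3 Job 6 Job 2 Job 1 Job 5.
Job 4: 0→9
Job 3: 9→12
Job 6: 12→28
Job 2: 28→41
Job 1: 41→58
Job 5: 58→68
Sum = 9+12+28+41+58+68 = 216.
LPT 285, SPT 191, FIFO 242, EDD 216 → minimum 191.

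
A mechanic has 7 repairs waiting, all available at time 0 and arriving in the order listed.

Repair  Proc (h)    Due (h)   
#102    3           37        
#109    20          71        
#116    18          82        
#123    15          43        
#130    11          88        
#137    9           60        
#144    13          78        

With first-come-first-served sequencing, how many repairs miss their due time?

3

FIFO (arrival order): #102 #109 #116 #123 #130 #137 #144.
#102: 0→3, due 37, tardiness 0
#109: 3→23, due 71, tardiness 0
#116: 23→41, due 82, tardiness 0
#123: 41→56, due 43, tardiness 13
#130: 56→67, due 88, tardiness 0
#137: 67→76, due 60, tardiness 16
#144: 76→89, due 78, tardiness 11
Late repairs: 3.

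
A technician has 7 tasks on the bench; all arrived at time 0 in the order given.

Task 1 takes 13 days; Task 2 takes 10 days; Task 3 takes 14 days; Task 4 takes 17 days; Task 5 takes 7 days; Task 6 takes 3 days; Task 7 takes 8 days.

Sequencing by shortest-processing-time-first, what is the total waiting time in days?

SPT (increasing processing time): Task 6 Task 5 Task 7 Task 2 Task 1 Task 3 Task 4.
Task 6: waits 0, runs 0→3
Task 5: waits 3, runs 3→10
Task 7: waits 10, runs 10→18
Task 2: waits 18, runs 18→28
Task 1: waits 28, runs 28→41
Task 3: waits 41, runs 41→55
Task 4: waits 55, runs 55→72
Sum = 0+3+10+18+28+41+55 = 155.

155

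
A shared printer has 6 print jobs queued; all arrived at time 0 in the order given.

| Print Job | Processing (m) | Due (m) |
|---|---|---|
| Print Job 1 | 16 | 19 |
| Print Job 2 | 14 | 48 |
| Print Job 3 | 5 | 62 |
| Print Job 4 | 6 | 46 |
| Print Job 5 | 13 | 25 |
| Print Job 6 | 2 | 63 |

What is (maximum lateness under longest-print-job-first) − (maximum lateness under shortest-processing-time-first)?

LPT (decreasing processing time): Print Job 1 Print Job 2 Print Job 5 Print Job 4 Print Job 3 Print Job 6.
Print Job 1: 0→16, due 19, lateness -3
Print Job 2: 16→30, due 48, lateness -18
Print Job 5: 30→43, due 25, lateness 18
Print Job 4: 43→49, due 46, lateness 3
Print Job 3: 49→54, due 62, lateness -8
Print Job 6: 54→56, due 63, lateness -7
Maximum = 18.
SPT (increasing processing time): Print Job 6 Print Job 3 Print Job 4 Print Job 5 Print Job 2 Print Job 1.
Print Job 6: 0→2, due 63, lateness -61
Print Job 3: 2→7, due 62, lateness -55
Print Job 4: 7→13, due 46, lateness -33
Print Job 5: 13→26, due 25, lateness 1
Print Job 2: 26→40, due 48, lateness -8
Print Job 1: 40→56, due 19, lateness 37
Maximum = 37.
Difference = 18 − 37 = -19.

-19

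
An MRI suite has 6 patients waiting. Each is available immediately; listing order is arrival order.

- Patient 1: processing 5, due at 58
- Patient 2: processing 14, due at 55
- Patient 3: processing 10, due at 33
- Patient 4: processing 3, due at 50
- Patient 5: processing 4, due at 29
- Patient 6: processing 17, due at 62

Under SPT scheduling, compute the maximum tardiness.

SPT (increasing processing time): Patient 4 Patient 5 Patient 1 Patient 3 Patient 2 Patient 6.
Patient 4: 0→3, due 50, tardiness 0
Patient 5: 3→7, due 29, tardiness 0
Patient 1: 7→12, due 58, tardiness 0
Patient 3: 12→22, due 33, tardiness 0
Patient 2: 22→36, due 55, tardiness 0
Patient 6: 36→53, due 62, tardiness 0
Maximum = 0.

0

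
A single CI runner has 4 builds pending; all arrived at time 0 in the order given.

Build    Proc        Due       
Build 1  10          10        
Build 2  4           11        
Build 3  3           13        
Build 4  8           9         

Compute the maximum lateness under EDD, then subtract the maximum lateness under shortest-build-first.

-3

EDD (increasing due date): Build 4 Build 1 Build 2 Build 3.
Build 4: 0→8, due 9, lateness -1
Build 1: 8→18, due 10, lateness 8
Build 2: 18→22, due 11, lateness 11
Build 3: 22→25, due 13, lateness 12
Maximum = 12.
SPT (increasing processing time): Build 3 Build 2 Build 4 Build 1.
Build 3: 0→3, due 13, lateness -10
Build 2: 3→7, due 11, lateness -4
Build 4: 7→15, due 9, lateness 6
Build 1: 15→25, due 10, lateness 15
Maximum = 15.
Difference = 12 − 15 = -3.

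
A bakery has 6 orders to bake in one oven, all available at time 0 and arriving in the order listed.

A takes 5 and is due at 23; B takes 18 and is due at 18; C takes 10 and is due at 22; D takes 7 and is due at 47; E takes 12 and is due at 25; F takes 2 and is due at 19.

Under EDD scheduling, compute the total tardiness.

EDD (increasing due date): B F C A E D.
B: 0→18, due 18, tardiness 0
F: 18→20, due 19, tardiness 1
C: 20→30, due 22, tardiness 8
A: 30→35, due 23, tardiness 12
E: 35→47, due 25, tardiness 22
D: 47→54, due 47, tardiness 7
Sum = 0+1+8+12+22+7 = 50.

50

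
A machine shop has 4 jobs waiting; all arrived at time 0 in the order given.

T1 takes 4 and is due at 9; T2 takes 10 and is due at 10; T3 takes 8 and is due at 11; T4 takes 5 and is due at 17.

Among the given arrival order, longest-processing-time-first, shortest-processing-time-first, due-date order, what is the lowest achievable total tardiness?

FIFO (arrival order): T1 T2 T3 T4.
T1: 0→4, due 9, tardiness 0
T2: 4→14, due 10, tardiness 4
T3: 14→22, due 11, tardiness 11
T4: 22→27, due 17, tardiness 10
Sum = 0+4+11+10 = 25.
LPT (decreasing processing time): T2 T3 T4 T1.
T2: 0→10, due 10, tardiness 0
T3: 10→18, due 11, tardiness 7
T4: 18→23, due 17, tardiness 6
T1: 23→27, due 9, tardiness 18
Sum = 0+7+6+18 = 31.
SPT (increasing processing time): T1 T4 T3 T2.
T1: 0→4, due 9, tardiness 0
T4: 4→9, due 17, tardiness 0
T3: 9→17, due 11, tardiness 6
T2: 17→27, due 10, tardiness 17
Sum = 0+0+6+17 = 23.
EDD (increasing due date): T1 T2 T3 T4.
T1: 0→4, due 9, tardiness 0
T2: 4→14, due 10, tardiness 4
T3: 14→22, due 11, tardiness 11
T4: 22→27, due 17, tardiness 10
Sum = 0+4+11+10 = 25.
FIFO 25, LPT 31, SPT 23, EDD 25 → minimum 23.

23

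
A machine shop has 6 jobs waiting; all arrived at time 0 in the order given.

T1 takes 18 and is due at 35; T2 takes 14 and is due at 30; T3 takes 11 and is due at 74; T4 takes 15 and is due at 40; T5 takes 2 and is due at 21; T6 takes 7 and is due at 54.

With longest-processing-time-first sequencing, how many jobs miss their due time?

LPT (decreasing processing time): T1 T4 T2 T3 T6 T5.
T1: 0→18, due 35, tardiness 0
T4: 18→33, due 40, tardiness 0
T2: 33→47, due 30, tardiness 17
T3: 47→58, due 74, tardiness 0
T6: 58→65, due 54, tardiness 11
T5: 65→67, due 21, tardiness 46
Late jobs: 3.

3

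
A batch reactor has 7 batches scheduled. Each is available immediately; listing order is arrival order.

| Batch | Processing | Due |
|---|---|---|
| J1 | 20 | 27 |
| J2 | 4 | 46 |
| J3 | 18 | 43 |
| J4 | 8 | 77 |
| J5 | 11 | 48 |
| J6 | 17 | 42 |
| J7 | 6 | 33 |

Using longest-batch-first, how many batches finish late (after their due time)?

4

LPT (decreasing processing time): J1 J3 J6 J5 J4 J7 J2.
J1: 0→20, due 27, tardiness 0
J3: 20→38, due 43, tardiness 0
J6: 38→55, due 42, tardiness 13
J5: 55→66, due 48, tardiness 18
J4: 66→74, due 77, tardiness 0
J7: 74→80, due 33, tardiness 47
J2: 80→84, due 46, tardiness 38
Late batches: 4.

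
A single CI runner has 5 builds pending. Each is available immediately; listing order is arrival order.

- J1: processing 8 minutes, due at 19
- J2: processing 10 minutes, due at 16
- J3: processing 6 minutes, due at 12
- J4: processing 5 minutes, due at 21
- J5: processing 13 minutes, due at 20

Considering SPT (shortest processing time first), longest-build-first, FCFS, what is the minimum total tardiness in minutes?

35

SPT (increasing processing time): J4 J3 J1 J2 J5.
J4: 0→5, due 21, tardiness 0
J3: 5→11, due 12, tardiness 0
J1: 11→19, due 19, tardiness 0
J2: 19→29, due 16, tardiness 13
J5: 29→42, due 20, tardiness 22
Sum = 0+0+0+13+22 = 35.
LPT (decreasing processing time): J5 J2 J1 J3 J4.
J5: 0→13, due 20, tardiness 0
J2: 13→23, due 16, tardiness 7
J1: 23→31, due 19, tardiness 12
J3: 31→37, due 12, tardiness 25
J4: 37→42, due 21, tardiness 21
Sum = 0+7+12+25+21 = 65.
FIFO (arrival order): J1 J2 J3 J4 J5.
J1: 0→8, due 19, tardiness 0
J2: 8→18, due 16, tardiness 2
J3: 18→24, due 12, tardiness 12
J4: 24→29, due 21, tardiness 8
J5: 29→42, due 20, tardiness 22
Sum = 0+2+12+8+22 = 44.
SPT 35, LPT 65, FIFO 44 → minimum 35.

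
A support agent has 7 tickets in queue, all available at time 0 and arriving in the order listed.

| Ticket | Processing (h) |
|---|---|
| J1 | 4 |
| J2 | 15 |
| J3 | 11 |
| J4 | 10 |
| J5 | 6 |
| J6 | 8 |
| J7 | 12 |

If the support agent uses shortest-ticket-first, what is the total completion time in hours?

SPT (increasing processing time): J1 J5 J6 J4 J3 J7 J2.
J1: 0→4
J5: 4→10
J6: 10→18
J4: 18→28
J3: 28→39
J7: 39→51
J2: 51→66
Sum = 4+10+18+28+39+51+66 = 216.

216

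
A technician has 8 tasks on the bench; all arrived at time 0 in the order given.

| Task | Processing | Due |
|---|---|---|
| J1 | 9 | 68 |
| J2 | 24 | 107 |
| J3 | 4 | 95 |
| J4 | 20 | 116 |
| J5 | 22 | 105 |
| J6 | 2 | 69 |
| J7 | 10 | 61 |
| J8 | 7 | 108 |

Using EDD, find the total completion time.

EDD (increasing due date): J7 J1 J6 J3 J5 J2 J8 J4.
J7: 0→10
J1: 10→19
J6: 19→21
J3: 21→25
J5: 25→47
J2: 47→71
J8: 71→78
J4: 78→98
Sum = 10+19+21+25+47+71+78+98 = 369.

369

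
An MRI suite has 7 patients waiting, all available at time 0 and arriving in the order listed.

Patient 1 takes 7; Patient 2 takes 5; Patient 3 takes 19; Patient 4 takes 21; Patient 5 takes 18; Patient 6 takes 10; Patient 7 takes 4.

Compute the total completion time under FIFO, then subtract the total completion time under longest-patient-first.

-90

FIFO (arrival order): Patient 1 Patient 2 Patient 3 Patient 4 Patient 5 Patient 6 Patient 7.
Patient 1: 0→7
Patient 2: 7→12
Patient 3: 12→31
Patient 4: 31→52
Patient 5: 52→70
Patient 6: 70→80
Patient 7: 80→84
Sum = 7+12+31+52+70+80+84 = 336.
LPT (decreasing processing time): Patient 4 Patient 3 Patient 5 Patient 6 Patient 1 Patient 2 Patient 7.
Patient 4: 0→21
Patient 3: 21→40
Patient 5: 40→58
Patient 6: 58→68
Patient 1: 68→75
Patient 2: 75→80
Patient 7: 80→84
Sum = 21+40+58+68+75+80+84 = 426.
Difference = 336 − 426 = -90.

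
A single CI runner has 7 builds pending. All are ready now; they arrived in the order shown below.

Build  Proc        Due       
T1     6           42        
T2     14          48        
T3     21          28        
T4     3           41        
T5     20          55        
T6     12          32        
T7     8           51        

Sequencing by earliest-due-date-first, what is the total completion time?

EDD (increasing due date): T3 T6 T4 T1 T2 T7 T5.
T3: 0→21
T6: 21→33
T4: 33→36
T1: 36→42
T2: 42→56
T7: 56→64
T5: 64→84
Sum = 21+33+36+42+56+64+84 = 336.

336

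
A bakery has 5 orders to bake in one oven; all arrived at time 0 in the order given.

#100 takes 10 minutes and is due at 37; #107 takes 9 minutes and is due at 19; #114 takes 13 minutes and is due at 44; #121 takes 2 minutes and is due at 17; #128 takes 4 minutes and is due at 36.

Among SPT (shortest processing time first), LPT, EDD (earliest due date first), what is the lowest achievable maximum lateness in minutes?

SPT (increasing processing time): #121 #128 #107 #100 #114.
#121: 0→2, due 17, lateness -15
#128: 2→6, due 36, lateness -30
#107: 6→15, due 19, lateness -4
#100: 15→25, due 37, lateness -12
#114: 25→38, due 44, lateness -6
Maximum = -4.
LPT (decreasing processing time): #114 #100 #107 #128 #121.
#114: 0→13, due 44, lateness -31
#100: 13→23, due 37, lateness -14
#107: 23→32, due 19, lateness 13
#128: 32→36, due 36, lateness 0
#121: 36→38, due 17, lateness 21
Maximum = 21.
EDD (increasing due date): #121 #107 #128 #100 #114.
#121: 0→2, due 17, lateness -15
#107: 2→11, due 19, lateness -8
#128: 11→15, due 36, lateness -21
#100: 15→25, due 37, lateness -12
#114: 25→38, due 44, lateness -6
Maximum = -6.
SPT -4, LPT 21, EDD -6 → minimum -6.

-6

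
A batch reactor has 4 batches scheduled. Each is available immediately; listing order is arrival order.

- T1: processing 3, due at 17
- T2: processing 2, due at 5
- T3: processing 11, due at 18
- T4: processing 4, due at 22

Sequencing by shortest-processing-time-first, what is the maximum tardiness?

2

SPT (increasing processing time): T2 T1 T4 T3.
T2: 0→2, due 5, tardiness 0
T1: 2→5, due 17, tardiness 0
T4: 5→9, due 22, tardiness 0
T3: 9→20, due 18, tardiness 2
Maximum = 2.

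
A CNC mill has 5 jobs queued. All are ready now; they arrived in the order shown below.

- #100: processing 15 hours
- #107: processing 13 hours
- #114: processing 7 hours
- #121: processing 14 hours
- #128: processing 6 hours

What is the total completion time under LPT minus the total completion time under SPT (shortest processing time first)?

LPT (decreasing processing time): #100 #121 #107 #114 #128.
#100: 0→15
#121: 15→29
#107: 29→42
#114: 42→49
#128: 49→55
Sum = 15+29+42+49+55 = 190.
SPT (increasing processing time): #128 #114 #107 #121 #100.
#128: 0→6
#114: 6→13
#107: 13→26
#121: 26→40
#100: 40→55
Sum = 6+13+26+40+55 = 140.
Difference = 190 − 140 = 50.

50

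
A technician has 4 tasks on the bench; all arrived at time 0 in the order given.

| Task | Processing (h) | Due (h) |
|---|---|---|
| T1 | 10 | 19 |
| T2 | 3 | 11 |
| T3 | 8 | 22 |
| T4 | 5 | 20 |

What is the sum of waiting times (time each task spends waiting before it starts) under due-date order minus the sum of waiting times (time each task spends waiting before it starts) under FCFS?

EDD (increasing due date): T2 T1 T4 T3.
T2: waits 0, runs 0→3
T1: waits 3, runs 3→13
T4: waits 13, runs 13→18
T3: waits 18, runs 18→26
Sum = 0+3+13+18 = 34.
FIFO (arrival order): T1 T2 T3 T4.
T1: waits 0, runs 0→10
T2: waits 10, runs 10→13
T3: waits 13, runs 13→21
T4: waits 21, runs 21→26
Sum = 0+10+13+21 = 44.
Difference = 34 − 44 = -10.

-10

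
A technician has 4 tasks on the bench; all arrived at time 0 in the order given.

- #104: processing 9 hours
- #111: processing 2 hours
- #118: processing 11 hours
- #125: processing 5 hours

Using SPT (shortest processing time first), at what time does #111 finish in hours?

SPT (increasing processing time): #111 #125 #104 #118.
#111: 0→2

2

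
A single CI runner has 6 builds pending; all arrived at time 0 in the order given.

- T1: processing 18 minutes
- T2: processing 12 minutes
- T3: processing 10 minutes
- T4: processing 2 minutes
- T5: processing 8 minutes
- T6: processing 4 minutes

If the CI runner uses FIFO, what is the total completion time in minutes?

234

FIFO (arrival order): T1 T2 T3 T4 T5 T6.
T1: 0→18
T2: 18→30
T3: 30→40
T4: 40→42
T5: 42→50
T6: 50→54
Sum = 18+30+40+42+50+54 = 234.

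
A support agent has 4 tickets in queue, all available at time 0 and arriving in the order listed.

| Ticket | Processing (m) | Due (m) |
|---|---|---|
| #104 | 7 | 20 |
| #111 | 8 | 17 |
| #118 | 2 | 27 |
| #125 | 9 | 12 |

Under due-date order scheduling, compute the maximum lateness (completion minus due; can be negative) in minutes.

EDD (increasing due date): #125 #111 #104 #118.
#125: 0→9, due 12, lateness -3
#111: 9→17, due 17, lateness 0
#104: 17→24, due 20, lateness 4
#118: 24→26, due 27, lateness -1
Maximum = 4.

4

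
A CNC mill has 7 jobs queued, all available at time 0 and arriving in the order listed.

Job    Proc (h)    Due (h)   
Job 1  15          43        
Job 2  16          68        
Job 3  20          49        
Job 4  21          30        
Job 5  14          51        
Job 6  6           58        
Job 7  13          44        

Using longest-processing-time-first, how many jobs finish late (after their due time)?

LPT (decreasing processing time): Job 4 Job 3 Job 2 Job 1 Job 5 Job 7 Job 6.
Job 4: 0→21, due 30, tardiness 0
Job 3: 21→41, due 49, tardiness 0
Job 2: 41→57, due 68, tardiness 0
Job 1: 57→72, due 43, tardiness 29
Job 5: 72→86, due 51, tardiness 35
Job 7: 86→99, due 44, tardiness 55
Job 6: 99→105, due 58, tardiness 47
Late jobs: 4.

4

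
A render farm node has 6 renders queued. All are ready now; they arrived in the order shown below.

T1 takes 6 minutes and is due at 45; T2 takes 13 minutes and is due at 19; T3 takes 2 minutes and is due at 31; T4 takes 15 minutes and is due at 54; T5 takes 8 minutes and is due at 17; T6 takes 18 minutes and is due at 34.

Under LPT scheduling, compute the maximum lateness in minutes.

LPT (decreasing processing time): T6 T4 T2 T5 T1 T3.
T6: 0→18, due 34, lateness -16
T4: 18→33, due 54, lateness -21
T2: 33→46, due 19, lateness 27
T5: 46→54, due 17, lateness 37
T1: 54→60, due 45, lateness 15
T3: 60→62, due 31, lateness 31
Maximum = 37.

37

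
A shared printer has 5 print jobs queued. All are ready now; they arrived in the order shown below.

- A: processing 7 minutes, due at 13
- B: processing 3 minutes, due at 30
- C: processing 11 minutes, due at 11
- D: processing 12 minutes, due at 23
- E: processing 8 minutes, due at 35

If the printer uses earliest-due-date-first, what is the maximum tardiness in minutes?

7

EDD (increasing due date): C A D B E.
C: 0→11, due 11, tardiness 0
A: 11→18, due 13, tardiness 5
D: 18→30, due 23, tardiness 7
B: 30→33, due 30, tardiness 3
E: 33→41, due 35, tardiness 6
Maximum = 7.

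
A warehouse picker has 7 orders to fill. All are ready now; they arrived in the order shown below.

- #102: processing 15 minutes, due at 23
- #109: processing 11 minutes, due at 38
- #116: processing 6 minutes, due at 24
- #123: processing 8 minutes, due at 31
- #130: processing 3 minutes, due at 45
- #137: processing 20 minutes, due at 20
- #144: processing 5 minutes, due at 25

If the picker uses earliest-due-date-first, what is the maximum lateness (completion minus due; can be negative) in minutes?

EDD (increasing due date): #137 #102 #116 #144 #123 #109 #130.
#137: 0→20, due 20, lateness 0
#102: 20→35, due 23, lateness 12
#116: 35→41, due 24, lateness 17
#144: 41→46, due 25, lateness 21
#123: 46→54, due 31, lateness 23
#109: 54→65, due 38, lateness 27
#130: 65→68, due 45, lateness 23
Maximum = 27.

27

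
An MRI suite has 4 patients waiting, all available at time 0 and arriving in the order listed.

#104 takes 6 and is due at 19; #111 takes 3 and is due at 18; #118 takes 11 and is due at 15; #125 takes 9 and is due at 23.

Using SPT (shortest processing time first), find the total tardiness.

14

SPT (increasing processing time): #111 #104 #125 #118.
#111: 0→3, due 18, tardiness 0
#104: 3→9, due 19, tardiness 0
#125: 9→18, due 23, tardiness 0
#118: 18→29, due 15, tardiness 14
Sum = 0+0+0+14 = 14.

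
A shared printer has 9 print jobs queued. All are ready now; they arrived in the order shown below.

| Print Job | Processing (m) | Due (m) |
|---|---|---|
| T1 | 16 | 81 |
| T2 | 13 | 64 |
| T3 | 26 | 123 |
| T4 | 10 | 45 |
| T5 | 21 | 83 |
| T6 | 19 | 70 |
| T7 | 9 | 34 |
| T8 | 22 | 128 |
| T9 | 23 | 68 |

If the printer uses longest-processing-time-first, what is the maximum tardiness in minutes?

LPT (decreasing processing time): T3 T9 T8 T5 T6 T1 T2 T4 T7.
T3: 0→26, due 123, tardiness 0
T9: 26→49, due 68, tardiness 0
T8: 49→71, due 128, tardiness 0
T5: 71→92, due 83, tardiness 9
T6: 92→111, due 70, tardiness 41
T1: 111→127, due 81, tardiness 46
T2: 127→140, due 64, tardiness 76
T4: 140→150, due 45, tardiness 105
T7: 150→159, due 34, tardiness 125
Maximum = 125.

125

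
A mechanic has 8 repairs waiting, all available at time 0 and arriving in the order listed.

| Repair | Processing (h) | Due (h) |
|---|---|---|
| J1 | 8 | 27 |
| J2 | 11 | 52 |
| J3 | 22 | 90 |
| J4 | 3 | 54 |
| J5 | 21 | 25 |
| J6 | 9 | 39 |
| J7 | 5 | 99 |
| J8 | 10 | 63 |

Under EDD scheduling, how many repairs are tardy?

EDD (increasing due date): J5 J1 J6 J2 J4 J8 J3 J7.
J5: 0→21, due 25, tardiness 0
J1: 21→29, due 27, tardiness 2
J6: 29→38, due 39, tardiness 0
J2: 38→49, due 52, tardiness 0
J4: 49→52, due 54, tardiness 0
J8: 52→62, due 63, tardiness 0
J3: 62→84, due 90, tardiness 0
J7: 84→89, due 99, tardiness 0
Late repairs: 1.

1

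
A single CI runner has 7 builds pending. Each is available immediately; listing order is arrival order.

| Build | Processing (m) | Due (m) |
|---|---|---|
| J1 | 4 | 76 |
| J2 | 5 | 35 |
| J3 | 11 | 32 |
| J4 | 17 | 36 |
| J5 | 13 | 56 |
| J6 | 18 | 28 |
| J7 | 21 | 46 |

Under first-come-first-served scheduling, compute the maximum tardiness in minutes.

43

FIFO (arrival order): J1 J2 J3 J4 J5 J6 J7.
J1: 0→4, due 76, tardiness 0
J2: 4→9, due 35, tardiness 0
J3: 9→20, due 32, tardiness 0
J4: 20→37, due 36, tardiness 1
J5: 37→50, due 56, tardiness 0
J6: 50→68, due 28, tardiness 40
J7: 68→89, due 46, tardiness 43
Maximum = 43.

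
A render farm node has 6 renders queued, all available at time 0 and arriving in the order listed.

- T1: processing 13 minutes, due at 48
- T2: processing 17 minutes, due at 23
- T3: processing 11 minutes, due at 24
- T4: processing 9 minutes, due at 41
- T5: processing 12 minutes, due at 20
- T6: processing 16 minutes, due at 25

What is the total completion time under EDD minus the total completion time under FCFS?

6

EDD (increasing due date): T5 T2 T3 T6 T4 T1.
T5: 0→12
T2: 12→29
T3: 29→40
T6: 40→56
T4: 56→65
T1: 65→78
Sum = 12+29+40+56+65+78 = 280.
FIFO (arrival order): T1 T2 T3 T4 T5 T6.
T1: 0→13
T2: 13→30
T3: 30→41
T4: 41→50
T5: 50→62
T6: 62→78
Sum = 13+30+41+50+62+78 = 274.
Difference = 280 − 274 = 6.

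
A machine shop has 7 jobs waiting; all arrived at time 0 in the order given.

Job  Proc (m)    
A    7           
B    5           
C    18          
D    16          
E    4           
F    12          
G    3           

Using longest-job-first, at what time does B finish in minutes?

58

LPT (decreasing processing time): C D F A B E G.
C: 0→18
D: 18→34
F: 34→46
A: 46→53
B: 53→58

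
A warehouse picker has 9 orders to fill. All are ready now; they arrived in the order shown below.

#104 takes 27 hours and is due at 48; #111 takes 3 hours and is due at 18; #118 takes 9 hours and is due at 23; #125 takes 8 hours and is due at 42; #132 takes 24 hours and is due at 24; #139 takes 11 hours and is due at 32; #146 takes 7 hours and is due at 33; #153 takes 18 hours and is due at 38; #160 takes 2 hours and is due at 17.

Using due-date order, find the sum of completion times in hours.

429

EDD (increasing due date): #160 #111 #118 #132 #139 #146 #153 #125 #104.
#160: 0→2
#111: 2→5
#118: 5→14
#132: 14→38
#139: 38→49
#146: 49→56
#153: 56→74
#125: 74→82
#104: 82→109
Sum = 2+5+14+38+49+56+74+82+109 = 429.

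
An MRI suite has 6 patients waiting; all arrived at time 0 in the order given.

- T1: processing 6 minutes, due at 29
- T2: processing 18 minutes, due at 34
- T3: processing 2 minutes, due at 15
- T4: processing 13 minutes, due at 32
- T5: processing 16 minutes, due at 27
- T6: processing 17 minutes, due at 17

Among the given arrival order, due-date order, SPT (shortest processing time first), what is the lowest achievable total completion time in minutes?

FIFO (arrival order): T1 T2 T3 T4 T5 T6.
T1: 0→6
T2: 6→24
T3: 24→26
T4: 26→39
T5: 39→55
T6: 55→72
Sum = 6+24+26+39+55+72 = 222.
EDD (increasing due date): T3 T6 T5 T1 T4 T2.
T3: 0→2
T6: 2→19
T5: 19→35
T1: 35→41
T4: 41→54
T2: 54→72
Sum = 2+19+35+41+54+72 = 223.
SPT (increasing processing time): T3 T1 T4 T5 T6 T2.
T3: 0→2
T1: 2→8
T4: 8→21
T5: 21→37
T6: 37→54
T2: 54→72
Sum = 2+8+21+37+54+72 = 194.
FIFO 222, EDD 223, SPT 194 → minimum 194.

194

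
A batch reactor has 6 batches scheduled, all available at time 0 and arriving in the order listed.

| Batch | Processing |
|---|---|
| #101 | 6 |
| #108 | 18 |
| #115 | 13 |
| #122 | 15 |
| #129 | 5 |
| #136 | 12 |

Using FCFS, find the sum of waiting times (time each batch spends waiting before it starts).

FIFO (arrival order): #101 #108 #115 #122 #129 #136.
#101: waits 0, runs 0→6
#108: waits 6, runs 6→24
#115: waits 24, runs 24→37
#122: waits 37, runs 37→52
#129: waits 52, runs 52→57
#136: waits 57, runs 57→69
Sum = 0+6+24+37+52+57 = 176.

176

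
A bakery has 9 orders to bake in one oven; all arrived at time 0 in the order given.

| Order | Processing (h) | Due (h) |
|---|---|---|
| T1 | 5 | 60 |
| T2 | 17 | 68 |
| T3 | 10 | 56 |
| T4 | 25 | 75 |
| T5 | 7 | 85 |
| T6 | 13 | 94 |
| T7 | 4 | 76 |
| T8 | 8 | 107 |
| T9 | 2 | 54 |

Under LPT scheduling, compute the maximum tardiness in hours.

37

LPT (decreasing processing time): T4 T2 T6 T3 T8 T5 T1 T7 T9.
T4: 0→25, due 75, tardiness 0
T2: 25→42, due 68, tardiness 0
T6: 42→55, due 94, tardiness 0
T3: 55→65, due 56, tardiness 9
T8: 65→73, due 107, tardiness 0
T5: 73→80, due 85, tardiness 0
T1: 80→85, due 60, tardiness 25
T7: 85→89, due 76, tardiness 13
T9: 89→91, due 54, tardiness 37
Maximum = 37.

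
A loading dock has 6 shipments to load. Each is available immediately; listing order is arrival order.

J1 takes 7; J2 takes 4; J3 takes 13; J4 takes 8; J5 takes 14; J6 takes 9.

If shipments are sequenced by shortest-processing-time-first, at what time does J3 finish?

41

SPT (increasing processing time): J2 J1 J4 J6 J3 J5.
J2: 0→4
J1: 4→11
J4: 11→19
J6: 19→28
J3: 28→41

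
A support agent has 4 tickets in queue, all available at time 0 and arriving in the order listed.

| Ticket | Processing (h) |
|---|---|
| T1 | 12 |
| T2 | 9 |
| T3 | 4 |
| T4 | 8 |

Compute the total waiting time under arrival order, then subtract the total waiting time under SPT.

FIFO (arrival order): T1 T2 T3 T4.
T1: waits 0, runs 0→12
T2: waits 12, runs 12→21
T3: waits 21, runs 21→25
T4: waits 25, runs 25→33
Sum = 0+12+21+25 = 58.
SPT (increasing processing time): T3 T4 T2 T1.
T3: waits 0, runs 0→4
T4: waits 4, runs 4→12
T2: waits 12, runs 12→21
T1: waits 21, runs 21→33
Sum = 0+4+12+21 = 37.
Difference = 58 − 37 = 21.

21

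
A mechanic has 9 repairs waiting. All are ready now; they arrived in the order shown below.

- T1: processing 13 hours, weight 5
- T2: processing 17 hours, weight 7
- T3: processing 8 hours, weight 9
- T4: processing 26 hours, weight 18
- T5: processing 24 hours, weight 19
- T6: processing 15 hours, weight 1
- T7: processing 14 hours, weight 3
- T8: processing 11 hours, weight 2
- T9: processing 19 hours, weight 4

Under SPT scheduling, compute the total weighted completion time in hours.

6348

SPT (increasing processing time): T3 T8 T1 T7 T6 T2 T9 T5 T4.
T3: finishes 8, weight 9, w·C = 72
T8: finishes 19, weight 2, w·C = 38
T1: finishes 32, weight 5, w·C = 160
T7: finishes 46, weight 3, w·C = 138
T6: finishes 61, weight 1, w·C = 61
T2: finishes 78, weight 7, w·C = 546
T9: finishes 97, weight 4, w·C = 388
T5: finishes 121, weight 19, w·C = 2299
T4: finishes 147, weight 18, w·C = 2646
Sum = 72+38+160+138+61+546+388+2299+2646 = 6348.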